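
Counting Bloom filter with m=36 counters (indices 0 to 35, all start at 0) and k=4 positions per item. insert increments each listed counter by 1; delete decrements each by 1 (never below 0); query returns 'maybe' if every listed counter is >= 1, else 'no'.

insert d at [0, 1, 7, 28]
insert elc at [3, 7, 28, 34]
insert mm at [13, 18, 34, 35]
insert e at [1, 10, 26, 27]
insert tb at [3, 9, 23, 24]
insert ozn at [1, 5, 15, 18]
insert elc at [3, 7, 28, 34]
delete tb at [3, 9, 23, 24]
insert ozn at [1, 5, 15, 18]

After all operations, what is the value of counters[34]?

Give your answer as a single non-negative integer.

Step 1: insert d at [0, 1, 7, 28] -> counters=[1,1,0,0,0,0,0,1,0,0,0,0,0,0,0,0,0,0,0,0,0,0,0,0,0,0,0,0,1,0,0,0,0,0,0,0]
Step 2: insert elc at [3, 7, 28, 34] -> counters=[1,1,0,1,0,0,0,2,0,0,0,0,0,0,0,0,0,0,0,0,0,0,0,0,0,0,0,0,2,0,0,0,0,0,1,0]
Step 3: insert mm at [13, 18, 34, 35] -> counters=[1,1,0,1,0,0,0,2,0,0,0,0,0,1,0,0,0,0,1,0,0,0,0,0,0,0,0,0,2,0,0,0,0,0,2,1]
Step 4: insert e at [1, 10, 26, 27] -> counters=[1,2,0,1,0,0,0,2,0,0,1,0,0,1,0,0,0,0,1,0,0,0,0,0,0,0,1,1,2,0,0,0,0,0,2,1]
Step 5: insert tb at [3, 9, 23, 24] -> counters=[1,2,0,2,0,0,0,2,0,1,1,0,0,1,0,0,0,0,1,0,0,0,0,1,1,0,1,1,2,0,0,0,0,0,2,1]
Step 6: insert ozn at [1, 5, 15, 18] -> counters=[1,3,0,2,0,1,0,2,0,1,1,0,0,1,0,1,0,0,2,0,0,0,0,1,1,0,1,1,2,0,0,0,0,0,2,1]
Step 7: insert elc at [3, 7, 28, 34] -> counters=[1,3,0,3,0,1,0,3,0,1,1,0,0,1,0,1,0,0,2,0,0,0,0,1,1,0,1,1,3,0,0,0,0,0,3,1]
Step 8: delete tb at [3, 9, 23, 24] -> counters=[1,3,0,2,0,1,0,3,0,0,1,0,0,1,0,1,0,0,2,0,0,0,0,0,0,0,1,1,3,0,0,0,0,0,3,1]
Step 9: insert ozn at [1, 5, 15, 18] -> counters=[1,4,0,2,0,2,0,3,0,0,1,0,0,1,0,2,0,0,3,0,0,0,0,0,0,0,1,1,3,0,0,0,0,0,3,1]
Final counters=[1,4,0,2,0,2,0,3,0,0,1,0,0,1,0,2,0,0,3,0,0,0,0,0,0,0,1,1,3,0,0,0,0,0,3,1] -> counters[34]=3

Answer: 3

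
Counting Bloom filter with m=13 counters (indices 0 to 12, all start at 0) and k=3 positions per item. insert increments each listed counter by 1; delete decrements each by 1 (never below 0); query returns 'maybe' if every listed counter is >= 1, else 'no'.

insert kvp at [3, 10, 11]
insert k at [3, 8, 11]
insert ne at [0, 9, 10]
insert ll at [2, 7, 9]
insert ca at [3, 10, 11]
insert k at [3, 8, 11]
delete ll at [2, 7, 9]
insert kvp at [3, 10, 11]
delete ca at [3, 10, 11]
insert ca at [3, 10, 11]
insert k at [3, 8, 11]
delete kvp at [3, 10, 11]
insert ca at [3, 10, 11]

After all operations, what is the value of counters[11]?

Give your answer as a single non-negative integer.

Step 1: insert kvp at [3, 10, 11] -> counters=[0,0,0,1,0,0,0,0,0,0,1,1,0]
Step 2: insert k at [3, 8, 11] -> counters=[0,0,0,2,0,0,0,0,1,0,1,2,0]
Step 3: insert ne at [0, 9, 10] -> counters=[1,0,0,2,0,0,0,0,1,1,2,2,0]
Step 4: insert ll at [2, 7, 9] -> counters=[1,0,1,2,0,0,0,1,1,2,2,2,0]
Step 5: insert ca at [3, 10, 11] -> counters=[1,0,1,3,0,0,0,1,1,2,3,3,0]
Step 6: insert k at [3, 8, 11] -> counters=[1,0,1,4,0,0,0,1,2,2,3,4,0]
Step 7: delete ll at [2, 7, 9] -> counters=[1,0,0,4,0,0,0,0,2,1,3,4,0]
Step 8: insert kvp at [3, 10, 11] -> counters=[1,0,0,5,0,0,0,0,2,1,4,5,0]
Step 9: delete ca at [3, 10, 11] -> counters=[1,0,0,4,0,0,0,0,2,1,3,4,0]
Step 10: insert ca at [3, 10, 11] -> counters=[1,0,0,5,0,0,0,0,2,1,4,5,0]
Step 11: insert k at [3, 8, 11] -> counters=[1,0,0,6,0,0,0,0,3,1,4,6,0]
Step 12: delete kvp at [3, 10, 11] -> counters=[1,0,0,5,0,0,0,0,3,1,3,5,0]
Step 13: insert ca at [3, 10, 11] -> counters=[1,0,0,6,0,0,0,0,3,1,4,6,0]
Final counters=[1,0,0,6,0,0,0,0,3,1,4,6,0] -> counters[11]=6

Answer: 6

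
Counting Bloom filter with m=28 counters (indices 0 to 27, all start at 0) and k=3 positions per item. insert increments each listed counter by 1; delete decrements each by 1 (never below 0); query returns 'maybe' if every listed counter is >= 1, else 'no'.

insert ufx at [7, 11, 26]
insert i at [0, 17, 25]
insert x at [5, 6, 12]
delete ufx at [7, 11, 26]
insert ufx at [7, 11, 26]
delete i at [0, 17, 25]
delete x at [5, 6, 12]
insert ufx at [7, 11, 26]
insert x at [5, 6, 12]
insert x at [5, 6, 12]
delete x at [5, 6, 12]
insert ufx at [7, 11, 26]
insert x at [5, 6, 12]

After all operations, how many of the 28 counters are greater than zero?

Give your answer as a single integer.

Step 1: insert ufx at [7, 11, 26] -> counters=[0,0,0,0,0,0,0,1,0,0,0,1,0,0,0,0,0,0,0,0,0,0,0,0,0,0,1,0]
Step 2: insert i at [0, 17, 25] -> counters=[1,0,0,0,0,0,0,1,0,0,0,1,0,0,0,0,0,1,0,0,0,0,0,0,0,1,1,0]
Step 3: insert x at [5, 6, 12] -> counters=[1,0,0,0,0,1,1,1,0,0,0,1,1,0,0,0,0,1,0,0,0,0,0,0,0,1,1,0]
Step 4: delete ufx at [7, 11, 26] -> counters=[1,0,0,0,0,1,1,0,0,0,0,0,1,0,0,0,0,1,0,0,0,0,0,0,0,1,0,0]
Step 5: insert ufx at [7, 11, 26] -> counters=[1,0,0,0,0,1,1,1,0,0,0,1,1,0,0,0,0,1,0,0,0,0,0,0,0,1,1,0]
Step 6: delete i at [0, 17, 25] -> counters=[0,0,0,0,0,1,1,1,0,0,0,1,1,0,0,0,0,0,0,0,0,0,0,0,0,0,1,0]
Step 7: delete x at [5, 6, 12] -> counters=[0,0,0,0,0,0,0,1,0,0,0,1,0,0,0,0,0,0,0,0,0,0,0,0,0,0,1,0]
Step 8: insert ufx at [7, 11, 26] -> counters=[0,0,0,0,0,0,0,2,0,0,0,2,0,0,0,0,0,0,0,0,0,0,0,0,0,0,2,0]
Step 9: insert x at [5, 6, 12] -> counters=[0,0,0,0,0,1,1,2,0,0,0,2,1,0,0,0,0,0,0,0,0,0,0,0,0,0,2,0]
Step 10: insert x at [5, 6, 12] -> counters=[0,0,0,0,0,2,2,2,0,0,0,2,2,0,0,0,0,0,0,0,0,0,0,0,0,0,2,0]
Step 11: delete x at [5, 6, 12] -> counters=[0,0,0,0,0,1,1,2,0,0,0,2,1,0,0,0,0,0,0,0,0,0,0,0,0,0,2,0]
Step 12: insert ufx at [7, 11, 26] -> counters=[0,0,0,0,0,1,1,3,0,0,0,3,1,0,0,0,0,0,0,0,0,0,0,0,0,0,3,0]
Step 13: insert x at [5, 6, 12] -> counters=[0,0,0,0,0,2,2,3,0,0,0,3,2,0,0,0,0,0,0,0,0,0,0,0,0,0,3,0]
Final counters=[0,0,0,0,0,2,2,3,0,0,0,3,2,0,0,0,0,0,0,0,0,0,0,0,0,0,3,0] -> 6 nonzero

Answer: 6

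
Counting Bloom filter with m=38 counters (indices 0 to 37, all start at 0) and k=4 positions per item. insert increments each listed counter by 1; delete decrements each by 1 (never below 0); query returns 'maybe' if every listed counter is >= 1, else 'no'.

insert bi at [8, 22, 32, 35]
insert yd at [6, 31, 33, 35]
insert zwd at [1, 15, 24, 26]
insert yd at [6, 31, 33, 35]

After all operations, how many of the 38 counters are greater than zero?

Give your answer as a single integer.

Answer: 11

Derivation:
Step 1: insert bi at [8, 22, 32, 35] -> counters=[0,0,0,0,0,0,0,0,1,0,0,0,0,0,0,0,0,0,0,0,0,0,1,0,0,0,0,0,0,0,0,0,1,0,0,1,0,0]
Step 2: insert yd at [6, 31, 33, 35] -> counters=[0,0,0,0,0,0,1,0,1,0,0,0,0,0,0,0,0,0,0,0,0,0,1,0,0,0,0,0,0,0,0,1,1,1,0,2,0,0]
Step 3: insert zwd at [1, 15, 24, 26] -> counters=[0,1,0,0,0,0,1,0,1,0,0,0,0,0,0,1,0,0,0,0,0,0,1,0,1,0,1,0,0,0,0,1,1,1,0,2,0,0]
Step 4: insert yd at [6, 31, 33, 35] -> counters=[0,1,0,0,0,0,2,0,1,0,0,0,0,0,0,1,0,0,0,0,0,0,1,0,1,0,1,0,0,0,0,2,1,2,0,3,0,0]
Final counters=[0,1,0,0,0,0,2,0,1,0,0,0,0,0,0,1,0,0,0,0,0,0,1,0,1,0,1,0,0,0,0,2,1,2,0,3,0,0] -> 11 nonzero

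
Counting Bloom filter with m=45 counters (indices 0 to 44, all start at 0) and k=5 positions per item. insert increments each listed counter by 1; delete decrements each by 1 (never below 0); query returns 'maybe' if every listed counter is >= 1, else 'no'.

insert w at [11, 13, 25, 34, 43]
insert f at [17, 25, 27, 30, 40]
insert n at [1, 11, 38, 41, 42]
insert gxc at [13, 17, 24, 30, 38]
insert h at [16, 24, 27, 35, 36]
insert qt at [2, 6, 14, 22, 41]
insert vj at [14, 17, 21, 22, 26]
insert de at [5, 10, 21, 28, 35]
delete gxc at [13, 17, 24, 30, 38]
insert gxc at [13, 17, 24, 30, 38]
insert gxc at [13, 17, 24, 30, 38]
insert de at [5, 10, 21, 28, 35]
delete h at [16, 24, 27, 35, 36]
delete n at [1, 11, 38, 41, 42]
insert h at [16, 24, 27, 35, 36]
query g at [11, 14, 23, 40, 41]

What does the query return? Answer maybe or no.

Step 1: insert w at [11, 13, 25, 34, 43] -> counters=[0,0,0,0,0,0,0,0,0,0,0,1,0,1,0,0,0,0,0,0,0,0,0,0,0,1,0,0,0,0,0,0,0,0,1,0,0,0,0,0,0,0,0,1,0]
Step 2: insert f at [17, 25, 27, 30, 40] -> counters=[0,0,0,0,0,0,0,0,0,0,0,1,0,1,0,0,0,1,0,0,0,0,0,0,0,2,0,1,0,0,1,0,0,0,1,0,0,0,0,0,1,0,0,1,0]
Step 3: insert n at [1, 11, 38, 41, 42] -> counters=[0,1,0,0,0,0,0,0,0,0,0,2,0,1,0,0,0,1,0,0,0,0,0,0,0,2,0,1,0,0,1,0,0,0,1,0,0,0,1,0,1,1,1,1,0]
Step 4: insert gxc at [13, 17, 24, 30, 38] -> counters=[0,1,0,0,0,0,0,0,0,0,0,2,0,2,0,0,0,2,0,0,0,0,0,0,1,2,0,1,0,0,2,0,0,0,1,0,0,0,2,0,1,1,1,1,0]
Step 5: insert h at [16, 24, 27, 35, 36] -> counters=[0,1,0,0,0,0,0,0,0,0,0,2,0,2,0,0,1,2,0,0,0,0,0,0,2,2,0,2,0,0,2,0,0,0,1,1,1,0,2,0,1,1,1,1,0]
Step 6: insert qt at [2, 6, 14, 22, 41] -> counters=[0,1,1,0,0,0,1,0,0,0,0,2,0,2,1,0,1,2,0,0,0,0,1,0,2,2,0,2,0,0,2,0,0,0,1,1,1,0,2,0,1,2,1,1,0]
Step 7: insert vj at [14, 17, 21, 22, 26] -> counters=[0,1,1,0,0,0,1,0,0,0,0,2,0,2,2,0,1,3,0,0,0,1,2,0,2,2,1,2,0,0,2,0,0,0,1,1,1,0,2,0,1,2,1,1,0]
Step 8: insert de at [5, 10, 21, 28, 35] -> counters=[0,1,1,0,0,1,1,0,0,0,1,2,0,2,2,0,1,3,0,0,0,2,2,0,2,2,1,2,1,0,2,0,0,0,1,2,1,0,2,0,1,2,1,1,0]
Step 9: delete gxc at [13, 17, 24, 30, 38] -> counters=[0,1,1,0,0,1,1,0,0,0,1,2,0,1,2,0,1,2,0,0,0,2,2,0,1,2,1,2,1,0,1,0,0,0,1,2,1,0,1,0,1,2,1,1,0]
Step 10: insert gxc at [13, 17, 24, 30, 38] -> counters=[0,1,1,0,0,1,1,0,0,0,1,2,0,2,2,0,1,3,0,0,0,2,2,0,2,2,1,2,1,0,2,0,0,0,1,2,1,0,2,0,1,2,1,1,0]
Step 11: insert gxc at [13, 17, 24, 30, 38] -> counters=[0,1,1,0,0,1,1,0,0,0,1,2,0,3,2,0,1,4,0,0,0,2,2,0,3,2,1,2,1,0,3,0,0,0,1,2,1,0,3,0,1,2,1,1,0]
Step 12: insert de at [5, 10, 21, 28, 35] -> counters=[0,1,1,0,0,2,1,0,0,0,2,2,0,3,2,0,1,4,0,0,0,3,2,0,3,2,1,2,2,0,3,0,0,0,1,3,1,0,3,0,1,2,1,1,0]
Step 13: delete h at [16, 24, 27, 35, 36] -> counters=[0,1,1,0,0,2,1,0,0,0,2,2,0,3,2,0,0,4,0,0,0,3,2,0,2,2,1,1,2,0,3,0,0,0,1,2,0,0,3,0,1,2,1,1,0]
Step 14: delete n at [1, 11, 38, 41, 42] -> counters=[0,0,1,0,0,2,1,0,0,0,2,1,0,3,2,0,0,4,0,0,0,3,2,0,2,2,1,1,2,0,3,0,0,0,1,2,0,0,2,0,1,1,0,1,0]
Step 15: insert h at [16, 24, 27, 35, 36] -> counters=[0,0,1,0,0,2,1,0,0,0,2,1,0,3,2,0,1,4,0,0,0,3,2,0,3,2,1,2,2,0,3,0,0,0,1,3,1,0,2,0,1,1,0,1,0]
Query g: check counters[11]=1 counters[14]=2 counters[23]=0 counters[40]=1 counters[41]=1 -> no

Answer: no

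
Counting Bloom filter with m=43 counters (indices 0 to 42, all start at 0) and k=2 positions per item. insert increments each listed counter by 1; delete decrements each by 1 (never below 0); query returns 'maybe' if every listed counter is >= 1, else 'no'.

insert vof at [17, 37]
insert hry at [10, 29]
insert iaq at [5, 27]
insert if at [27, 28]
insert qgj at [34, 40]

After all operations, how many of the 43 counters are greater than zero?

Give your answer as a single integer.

Answer: 9

Derivation:
Step 1: insert vof at [17, 37] -> counters=[0,0,0,0,0,0,0,0,0,0,0,0,0,0,0,0,0,1,0,0,0,0,0,0,0,0,0,0,0,0,0,0,0,0,0,0,0,1,0,0,0,0,0]
Step 2: insert hry at [10, 29] -> counters=[0,0,0,0,0,0,0,0,0,0,1,0,0,0,0,0,0,1,0,0,0,0,0,0,0,0,0,0,0,1,0,0,0,0,0,0,0,1,0,0,0,0,0]
Step 3: insert iaq at [5, 27] -> counters=[0,0,0,0,0,1,0,0,0,0,1,0,0,0,0,0,0,1,0,0,0,0,0,0,0,0,0,1,0,1,0,0,0,0,0,0,0,1,0,0,0,0,0]
Step 4: insert if at [27, 28] -> counters=[0,0,0,0,0,1,0,0,0,0,1,0,0,0,0,0,0,1,0,0,0,0,0,0,0,0,0,2,1,1,0,0,0,0,0,0,0,1,0,0,0,0,0]
Step 5: insert qgj at [34, 40] -> counters=[0,0,0,0,0,1,0,0,0,0,1,0,0,0,0,0,0,1,0,0,0,0,0,0,0,0,0,2,1,1,0,0,0,0,1,0,0,1,0,0,1,0,0]
Final counters=[0,0,0,0,0,1,0,0,0,0,1,0,0,0,0,0,0,1,0,0,0,0,0,0,0,0,0,2,1,1,0,0,0,0,1,0,0,1,0,0,1,0,0] -> 9 nonzero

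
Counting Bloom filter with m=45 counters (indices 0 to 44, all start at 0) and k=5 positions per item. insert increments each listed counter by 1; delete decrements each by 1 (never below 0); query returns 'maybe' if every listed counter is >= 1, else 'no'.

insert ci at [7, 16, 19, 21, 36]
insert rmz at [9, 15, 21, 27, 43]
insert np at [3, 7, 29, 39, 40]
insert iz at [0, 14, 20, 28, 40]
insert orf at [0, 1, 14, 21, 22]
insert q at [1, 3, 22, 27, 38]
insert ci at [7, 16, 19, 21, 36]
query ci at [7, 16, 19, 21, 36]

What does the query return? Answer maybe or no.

Step 1: insert ci at [7, 16, 19, 21, 36] -> counters=[0,0,0,0,0,0,0,1,0,0,0,0,0,0,0,0,1,0,0,1,0,1,0,0,0,0,0,0,0,0,0,0,0,0,0,0,1,0,0,0,0,0,0,0,0]
Step 2: insert rmz at [9, 15, 21, 27, 43] -> counters=[0,0,0,0,0,0,0,1,0,1,0,0,0,0,0,1,1,0,0,1,0,2,0,0,0,0,0,1,0,0,0,0,0,0,0,0,1,0,0,0,0,0,0,1,0]
Step 3: insert np at [3, 7, 29, 39, 40] -> counters=[0,0,0,1,0,0,0,2,0,1,0,0,0,0,0,1,1,0,0,1,0,2,0,0,0,0,0,1,0,1,0,0,0,0,0,0,1,0,0,1,1,0,0,1,0]
Step 4: insert iz at [0, 14, 20, 28, 40] -> counters=[1,0,0,1,0,0,0,2,0,1,0,0,0,0,1,1,1,0,0,1,1,2,0,0,0,0,0,1,1,1,0,0,0,0,0,0,1,0,0,1,2,0,0,1,0]
Step 5: insert orf at [0, 1, 14, 21, 22] -> counters=[2,1,0,1,0,0,0,2,0,1,0,0,0,0,2,1,1,0,0,1,1,3,1,0,0,0,0,1,1,1,0,0,0,0,0,0,1,0,0,1,2,0,0,1,0]
Step 6: insert q at [1, 3, 22, 27, 38] -> counters=[2,2,0,2,0,0,0,2,0,1,0,0,0,0,2,1,1,0,0,1,1,3,2,0,0,0,0,2,1,1,0,0,0,0,0,0,1,0,1,1,2,0,0,1,0]
Step 7: insert ci at [7, 16, 19, 21, 36] -> counters=[2,2,0,2,0,0,0,3,0,1,0,0,0,0,2,1,2,0,0,2,1,4,2,0,0,0,0,2,1,1,0,0,0,0,0,0,2,0,1,1,2,0,0,1,0]
Query ci: check counters[7]=3 counters[16]=2 counters[19]=2 counters[21]=4 counters[36]=2 -> maybe

Answer: maybe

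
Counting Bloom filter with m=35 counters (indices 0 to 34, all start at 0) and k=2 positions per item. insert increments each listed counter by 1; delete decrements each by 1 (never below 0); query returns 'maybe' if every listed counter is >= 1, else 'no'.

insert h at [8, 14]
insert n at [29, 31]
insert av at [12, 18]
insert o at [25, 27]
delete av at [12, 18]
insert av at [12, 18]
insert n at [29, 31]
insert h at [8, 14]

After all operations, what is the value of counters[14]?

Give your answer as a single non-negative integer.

Answer: 2

Derivation:
Step 1: insert h at [8, 14] -> counters=[0,0,0,0,0,0,0,0,1,0,0,0,0,0,1,0,0,0,0,0,0,0,0,0,0,0,0,0,0,0,0,0,0,0,0]
Step 2: insert n at [29, 31] -> counters=[0,0,0,0,0,0,0,0,1,0,0,0,0,0,1,0,0,0,0,0,0,0,0,0,0,0,0,0,0,1,0,1,0,0,0]
Step 3: insert av at [12, 18] -> counters=[0,0,0,0,0,0,0,0,1,0,0,0,1,0,1,0,0,0,1,0,0,0,0,0,0,0,0,0,0,1,0,1,0,0,0]
Step 4: insert o at [25, 27] -> counters=[0,0,0,0,0,0,0,0,1,0,0,0,1,0,1,0,0,0,1,0,0,0,0,0,0,1,0,1,0,1,0,1,0,0,0]
Step 5: delete av at [12, 18] -> counters=[0,0,0,0,0,0,0,0,1,0,0,0,0,0,1,0,0,0,0,0,0,0,0,0,0,1,0,1,0,1,0,1,0,0,0]
Step 6: insert av at [12, 18] -> counters=[0,0,0,0,0,0,0,0,1,0,0,0,1,0,1,0,0,0,1,0,0,0,0,0,0,1,0,1,0,1,0,1,0,0,0]
Step 7: insert n at [29, 31] -> counters=[0,0,0,0,0,0,0,0,1,0,0,0,1,0,1,0,0,0,1,0,0,0,0,0,0,1,0,1,0,2,0,2,0,0,0]
Step 8: insert h at [8, 14] -> counters=[0,0,0,0,0,0,0,0,2,0,0,0,1,0,2,0,0,0,1,0,0,0,0,0,0,1,0,1,0,2,0,2,0,0,0]
Final counters=[0,0,0,0,0,0,0,0,2,0,0,0,1,0,2,0,0,0,1,0,0,0,0,0,0,1,0,1,0,2,0,2,0,0,0] -> counters[14]=2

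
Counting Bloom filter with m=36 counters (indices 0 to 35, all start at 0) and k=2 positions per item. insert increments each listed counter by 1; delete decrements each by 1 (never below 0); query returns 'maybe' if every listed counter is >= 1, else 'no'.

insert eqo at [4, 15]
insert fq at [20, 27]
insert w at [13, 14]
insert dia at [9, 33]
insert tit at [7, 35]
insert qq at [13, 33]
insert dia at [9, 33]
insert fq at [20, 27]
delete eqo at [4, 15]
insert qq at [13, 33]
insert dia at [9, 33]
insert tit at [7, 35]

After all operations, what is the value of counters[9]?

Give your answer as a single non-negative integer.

Answer: 3

Derivation:
Step 1: insert eqo at [4, 15] -> counters=[0,0,0,0,1,0,0,0,0,0,0,0,0,0,0,1,0,0,0,0,0,0,0,0,0,0,0,0,0,0,0,0,0,0,0,0]
Step 2: insert fq at [20, 27] -> counters=[0,0,0,0,1,0,0,0,0,0,0,0,0,0,0,1,0,0,0,0,1,0,0,0,0,0,0,1,0,0,0,0,0,0,0,0]
Step 3: insert w at [13, 14] -> counters=[0,0,0,0,1,0,0,0,0,0,0,0,0,1,1,1,0,0,0,0,1,0,0,0,0,0,0,1,0,0,0,0,0,0,0,0]
Step 4: insert dia at [9, 33] -> counters=[0,0,0,0,1,0,0,0,0,1,0,0,0,1,1,1,0,0,0,0,1,0,0,0,0,0,0,1,0,0,0,0,0,1,0,0]
Step 5: insert tit at [7, 35] -> counters=[0,0,0,0,1,0,0,1,0,1,0,0,0,1,1,1,0,0,0,0,1,0,0,0,0,0,0,1,0,0,0,0,0,1,0,1]
Step 6: insert qq at [13, 33] -> counters=[0,0,0,0,1,0,0,1,0,1,0,0,0,2,1,1,0,0,0,0,1,0,0,0,0,0,0,1,0,0,0,0,0,2,0,1]
Step 7: insert dia at [9, 33] -> counters=[0,0,0,0,1,0,0,1,0,2,0,0,0,2,1,1,0,0,0,0,1,0,0,0,0,0,0,1,0,0,0,0,0,3,0,1]
Step 8: insert fq at [20, 27] -> counters=[0,0,0,0,1,0,0,1,0,2,0,0,0,2,1,1,0,0,0,0,2,0,0,0,0,0,0,2,0,0,0,0,0,3,0,1]
Step 9: delete eqo at [4, 15] -> counters=[0,0,0,0,0,0,0,1,0,2,0,0,0,2,1,0,0,0,0,0,2,0,0,0,0,0,0,2,0,0,0,0,0,3,0,1]
Step 10: insert qq at [13, 33] -> counters=[0,0,0,0,0,0,0,1,0,2,0,0,0,3,1,0,0,0,0,0,2,0,0,0,0,0,0,2,0,0,0,0,0,4,0,1]
Step 11: insert dia at [9, 33] -> counters=[0,0,0,0,0,0,0,1,0,3,0,0,0,3,1,0,0,0,0,0,2,0,0,0,0,0,0,2,0,0,0,0,0,5,0,1]
Step 12: insert tit at [7, 35] -> counters=[0,0,0,0,0,0,0,2,0,3,0,0,0,3,1,0,0,0,0,0,2,0,0,0,0,0,0,2,0,0,0,0,0,5,0,2]
Final counters=[0,0,0,0,0,0,0,2,0,3,0,0,0,3,1,0,0,0,0,0,2,0,0,0,0,0,0,2,0,0,0,0,0,5,0,2] -> counters[9]=3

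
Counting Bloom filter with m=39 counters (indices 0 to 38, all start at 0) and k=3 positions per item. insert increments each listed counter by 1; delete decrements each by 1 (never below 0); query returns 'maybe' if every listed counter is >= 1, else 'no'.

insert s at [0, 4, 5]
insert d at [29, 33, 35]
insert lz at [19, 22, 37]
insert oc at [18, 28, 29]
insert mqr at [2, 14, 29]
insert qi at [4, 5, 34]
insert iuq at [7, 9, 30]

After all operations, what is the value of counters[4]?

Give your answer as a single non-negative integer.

Answer: 2

Derivation:
Step 1: insert s at [0, 4, 5] -> counters=[1,0,0,0,1,1,0,0,0,0,0,0,0,0,0,0,0,0,0,0,0,0,0,0,0,0,0,0,0,0,0,0,0,0,0,0,0,0,0]
Step 2: insert d at [29, 33, 35] -> counters=[1,0,0,0,1,1,0,0,0,0,0,0,0,0,0,0,0,0,0,0,0,0,0,0,0,0,0,0,0,1,0,0,0,1,0,1,0,0,0]
Step 3: insert lz at [19, 22, 37] -> counters=[1,0,0,0,1,1,0,0,0,0,0,0,0,0,0,0,0,0,0,1,0,0,1,0,0,0,0,0,0,1,0,0,0,1,0,1,0,1,0]
Step 4: insert oc at [18, 28, 29] -> counters=[1,0,0,0,1,1,0,0,0,0,0,0,0,0,0,0,0,0,1,1,0,0,1,0,0,0,0,0,1,2,0,0,0,1,0,1,0,1,0]
Step 5: insert mqr at [2, 14, 29] -> counters=[1,0,1,0,1,1,0,0,0,0,0,0,0,0,1,0,0,0,1,1,0,0,1,0,0,0,0,0,1,3,0,0,0,1,0,1,0,1,0]
Step 6: insert qi at [4, 5, 34] -> counters=[1,0,1,0,2,2,0,0,0,0,0,0,0,0,1,0,0,0,1,1,0,0,1,0,0,0,0,0,1,3,0,0,0,1,1,1,0,1,0]
Step 7: insert iuq at [7, 9, 30] -> counters=[1,0,1,0,2,2,0,1,0,1,0,0,0,0,1,0,0,0,1,1,0,0,1,0,0,0,0,0,1,3,1,0,0,1,1,1,0,1,0]
Final counters=[1,0,1,0,2,2,0,1,0,1,0,0,0,0,1,0,0,0,1,1,0,0,1,0,0,0,0,0,1,3,1,0,0,1,1,1,0,1,0] -> counters[4]=2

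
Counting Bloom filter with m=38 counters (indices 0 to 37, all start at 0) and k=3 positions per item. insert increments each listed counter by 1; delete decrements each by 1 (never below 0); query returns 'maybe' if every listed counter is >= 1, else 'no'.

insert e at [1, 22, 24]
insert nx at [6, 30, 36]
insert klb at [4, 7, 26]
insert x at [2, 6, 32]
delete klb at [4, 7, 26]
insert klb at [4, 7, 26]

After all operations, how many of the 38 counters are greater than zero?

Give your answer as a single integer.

Step 1: insert e at [1, 22, 24] -> counters=[0,1,0,0,0,0,0,0,0,0,0,0,0,0,0,0,0,0,0,0,0,0,1,0,1,0,0,0,0,0,0,0,0,0,0,0,0,0]
Step 2: insert nx at [6, 30, 36] -> counters=[0,1,0,0,0,0,1,0,0,0,0,0,0,0,0,0,0,0,0,0,0,0,1,0,1,0,0,0,0,0,1,0,0,0,0,0,1,0]
Step 3: insert klb at [4, 7, 26] -> counters=[0,1,0,0,1,0,1,1,0,0,0,0,0,0,0,0,0,0,0,0,0,0,1,0,1,0,1,0,0,0,1,0,0,0,0,0,1,0]
Step 4: insert x at [2, 6, 32] -> counters=[0,1,1,0,1,0,2,1,0,0,0,0,0,0,0,0,0,0,0,0,0,0,1,0,1,0,1,0,0,0,1,0,1,0,0,0,1,0]
Step 5: delete klb at [4, 7, 26] -> counters=[0,1,1,0,0,0,2,0,0,0,0,0,0,0,0,0,0,0,0,0,0,0,1,0,1,0,0,0,0,0,1,0,1,0,0,0,1,0]
Step 6: insert klb at [4, 7, 26] -> counters=[0,1,1,0,1,0,2,1,0,0,0,0,0,0,0,0,0,0,0,0,0,0,1,0,1,0,1,0,0,0,1,0,1,0,0,0,1,0]
Final counters=[0,1,1,0,1,0,2,1,0,0,0,0,0,0,0,0,0,0,0,0,0,0,1,0,1,0,1,0,0,0,1,0,1,0,0,0,1,0] -> 11 nonzero

Answer: 11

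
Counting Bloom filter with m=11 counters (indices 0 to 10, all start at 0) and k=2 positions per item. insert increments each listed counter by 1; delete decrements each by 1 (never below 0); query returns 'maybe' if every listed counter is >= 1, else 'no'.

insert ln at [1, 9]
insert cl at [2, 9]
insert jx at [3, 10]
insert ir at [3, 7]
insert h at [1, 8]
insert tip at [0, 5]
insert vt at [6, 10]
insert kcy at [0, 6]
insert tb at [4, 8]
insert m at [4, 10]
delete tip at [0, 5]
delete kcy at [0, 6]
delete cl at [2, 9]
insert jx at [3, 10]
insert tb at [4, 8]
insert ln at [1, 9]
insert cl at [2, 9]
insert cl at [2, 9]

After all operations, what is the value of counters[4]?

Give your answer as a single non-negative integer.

Step 1: insert ln at [1, 9] -> counters=[0,1,0,0,0,0,0,0,0,1,0]
Step 2: insert cl at [2, 9] -> counters=[0,1,1,0,0,0,0,0,0,2,0]
Step 3: insert jx at [3, 10] -> counters=[0,1,1,1,0,0,0,0,0,2,1]
Step 4: insert ir at [3, 7] -> counters=[0,1,1,2,0,0,0,1,0,2,1]
Step 5: insert h at [1, 8] -> counters=[0,2,1,2,0,0,0,1,1,2,1]
Step 6: insert tip at [0, 5] -> counters=[1,2,1,2,0,1,0,1,1,2,1]
Step 7: insert vt at [6, 10] -> counters=[1,2,1,2,0,1,1,1,1,2,2]
Step 8: insert kcy at [0, 6] -> counters=[2,2,1,2,0,1,2,1,1,2,2]
Step 9: insert tb at [4, 8] -> counters=[2,2,1,2,1,1,2,1,2,2,2]
Step 10: insert m at [4, 10] -> counters=[2,2,1,2,2,1,2,1,2,2,3]
Step 11: delete tip at [0, 5] -> counters=[1,2,1,2,2,0,2,1,2,2,3]
Step 12: delete kcy at [0, 6] -> counters=[0,2,1,2,2,0,1,1,2,2,3]
Step 13: delete cl at [2, 9] -> counters=[0,2,0,2,2,0,1,1,2,1,3]
Step 14: insert jx at [3, 10] -> counters=[0,2,0,3,2,0,1,1,2,1,4]
Step 15: insert tb at [4, 8] -> counters=[0,2,0,3,3,0,1,1,3,1,4]
Step 16: insert ln at [1, 9] -> counters=[0,3,0,3,3,0,1,1,3,2,4]
Step 17: insert cl at [2, 9] -> counters=[0,3,1,3,3,0,1,1,3,3,4]
Step 18: insert cl at [2, 9] -> counters=[0,3,2,3,3,0,1,1,3,4,4]
Final counters=[0,3,2,3,3,0,1,1,3,4,4] -> counters[4]=3

Answer: 3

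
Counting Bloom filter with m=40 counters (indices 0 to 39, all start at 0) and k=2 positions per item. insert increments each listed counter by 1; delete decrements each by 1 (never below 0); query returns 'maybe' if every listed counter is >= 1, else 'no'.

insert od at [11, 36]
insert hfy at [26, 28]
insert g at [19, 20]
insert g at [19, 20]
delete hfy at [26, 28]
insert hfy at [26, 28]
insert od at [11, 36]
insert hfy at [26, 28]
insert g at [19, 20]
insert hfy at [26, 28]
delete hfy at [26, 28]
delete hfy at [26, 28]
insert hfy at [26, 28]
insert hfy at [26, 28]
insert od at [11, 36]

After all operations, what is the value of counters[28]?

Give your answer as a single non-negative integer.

Step 1: insert od at [11, 36] -> counters=[0,0,0,0,0,0,0,0,0,0,0,1,0,0,0,0,0,0,0,0,0,0,0,0,0,0,0,0,0,0,0,0,0,0,0,0,1,0,0,0]
Step 2: insert hfy at [26, 28] -> counters=[0,0,0,0,0,0,0,0,0,0,0,1,0,0,0,0,0,0,0,0,0,0,0,0,0,0,1,0,1,0,0,0,0,0,0,0,1,0,0,0]
Step 3: insert g at [19, 20] -> counters=[0,0,0,0,0,0,0,0,0,0,0,1,0,0,0,0,0,0,0,1,1,0,0,0,0,0,1,0,1,0,0,0,0,0,0,0,1,0,0,0]
Step 4: insert g at [19, 20] -> counters=[0,0,0,0,0,0,0,0,0,0,0,1,0,0,0,0,0,0,0,2,2,0,0,0,0,0,1,0,1,0,0,0,0,0,0,0,1,0,0,0]
Step 5: delete hfy at [26, 28] -> counters=[0,0,0,0,0,0,0,0,0,0,0,1,0,0,0,0,0,0,0,2,2,0,0,0,0,0,0,0,0,0,0,0,0,0,0,0,1,0,0,0]
Step 6: insert hfy at [26, 28] -> counters=[0,0,0,0,0,0,0,0,0,0,0,1,0,0,0,0,0,0,0,2,2,0,0,0,0,0,1,0,1,0,0,0,0,0,0,0,1,0,0,0]
Step 7: insert od at [11, 36] -> counters=[0,0,0,0,0,0,0,0,0,0,0,2,0,0,0,0,0,0,0,2,2,0,0,0,0,0,1,0,1,0,0,0,0,0,0,0,2,0,0,0]
Step 8: insert hfy at [26, 28] -> counters=[0,0,0,0,0,0,0,0,0,0,0,2,0,0,0,0,0,0,0,2,2,0,0,0,0,0,2,0,2,0,0,0,0,0,0,0,2,0,0,0]
Step 9: insert g at [19, 20] -> counters=[0,0,0,0,0,0,0,0,0,0,0,2,0,0,0,0,0,0,0,3,3,0,0,0,0,0,2,0,2,0,0,0,0,0,0,0,2,0,0,0]
Step 10: insert hfy at [26, 28] -> counters=[0,0,0,0,0,0,0,0,0,0,0,2,0,0,0,0,0,0,0,3,3,0,0,0,0,0,3,0,3,0,0,0,0,0,0,0,2,0,0,0]
Step 11: delete hfy at [26, 28] -> counters=[0,0,0,0,0,0,0,0,0,0,0,2,0,0,0,0,0,0,0,3,3,0,0,0,0,0,2,0,2,0,0,0,0,0,0,0,2,0,0,0]
Step 12: delete hfy at [26, 28] -> counters=[0,0,0,0,0,0,0,0,0,0,0,2,0,0,0,0,0,0,0,3,3,0,0,0,0,0,1,0,1,0,0,0,0,0,0,0,2,0,0,0]
Step 13: insert hfy at [26, 28] -> counters=[0,0,0,0,0,0,0,0,0,0,0,2,0,0,0,0,0,0,0,3,3,0,0,0,0,0,2,0,2,0,0,0,0,0,0,0,2,0,0,0]
Step 14: insert hfy at [26, 28] -> counters=[0,0,0,0,0,0,0,0,0,0,0,2,0,0,0,0,0,0,0,3,3,0,0,0,0,0,3,0,3,0,0,0,0,0,0,0,2,0,0,0]
Step 15: insert od at [11, 36] -> counters=[0,0,0,0,0,0,0,0,0,0,0,3,0,0,0,0,0,0,0,3,3,0,0,0,0,0,3,0,3,0,0,0,0,0,0,0,3,0,0,0]
Final counters=[0,0,0,0,0,0,0,0,0,0,0,3,0,0,0,0,0,0,0,3,3,0,0,0,0,0,3,0,3,0,0,0,0,0,0,0,3,0,0,0] -> counters[28]=3

Answer: 3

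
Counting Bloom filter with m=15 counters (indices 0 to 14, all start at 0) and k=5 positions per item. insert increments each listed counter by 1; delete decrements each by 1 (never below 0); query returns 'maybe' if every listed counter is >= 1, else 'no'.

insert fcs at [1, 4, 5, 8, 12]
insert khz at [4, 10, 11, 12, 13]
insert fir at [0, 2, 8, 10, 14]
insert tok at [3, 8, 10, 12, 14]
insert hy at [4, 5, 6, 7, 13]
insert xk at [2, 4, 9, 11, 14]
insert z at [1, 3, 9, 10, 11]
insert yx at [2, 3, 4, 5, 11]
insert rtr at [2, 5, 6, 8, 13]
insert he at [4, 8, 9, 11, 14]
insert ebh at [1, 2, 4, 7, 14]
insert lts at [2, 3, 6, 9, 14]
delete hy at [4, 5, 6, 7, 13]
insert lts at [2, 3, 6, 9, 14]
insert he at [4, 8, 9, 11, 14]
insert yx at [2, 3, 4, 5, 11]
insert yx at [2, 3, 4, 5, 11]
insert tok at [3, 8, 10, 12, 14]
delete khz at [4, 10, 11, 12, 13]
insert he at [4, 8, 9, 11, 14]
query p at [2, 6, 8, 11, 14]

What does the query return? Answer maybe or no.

Answer: maybe

Derivation:
Step 1: insert fcs at [1, 4, 5, 8, 12] -> counters=[0,1,0,0,1,1,0,0,1,0,0,0,1,0,0]
Step 2: insert khz at [4, 10, 11, 12, 13] -> counters=[0,1,0,0,2,1,0,0,1,0,1,1,2,1,0]
Step 3: insert fir at [0, 2, 8, 10, 14] -> counters=[1,1,1,0,2,1,0,0,2,0,2,1,2,1,1]
Step 4: insert tok at [3, 8, 10, 12, 14] -> counters=[1,1,1,1,2,1,0,0,3,0,3,1,3,1,2]
Step 5: insert hy at [4, 5, 6, 7, 13] -> counters=[1,1,1,1,3,2,1,1,3,0,3,1,3,2,2]
Step 6: insert xk at [2, 4, 9, 11, 14] -> counters=[1,1,2,1,4,2,1,1,3,1,3,2,3,2,3]
Step 7: insert z at [1, 3, 9, 10, 11] -> counters=[1,2,2,2,4,2,1,1,3,2,4,3,3,2,3]
Step 8: insert yx at [2, 3, 4, 5, 11] -> counters=[1,2,3,3,5,3,1,1,3,2,4,4,3,2,3]
Step 9: insert rtr at [2, 5, 6, 8, 13] -> counters=[1,2,4,3,5,4,2,1,4,2,4,4,3,3,3]
Step 10: insert he at [4, 8, 9, 11, 14] -> counters=[1,2,4,3,6,4,2,1,5,3,4,5,3,3,4]
Step 11: insert ebh at [1, 2, 4, 7, 14] -> counters=[1,3,5,3,7,4,2,2,5,3,4,5,3,3,5]
Step 12: insert lts at [2, 3, 6, 9, 14] -> counters=[1,3,6,4,7,4,3,2,5,4,4,5,3,3,6]
Step 13: delete hy at [4, 5, 6, 7, 13] -> counters=[1,3,6,4,6,3,2,1,5,4,4,5,3,2,6]
Step 14: insert lts at [2, 3, 6, 9, 14] -> counters=[1,3,7,5,6,3,3,1,5,5,4,5,3,2,7]
Step 15: insert he at [4, 8, 9, 11, 14] -> counters=[1,3,7,5,7,3,3,1,6,6,4,6,3,2,8]
Step 16: insert yx at [2, 3, 4, 5, 11] -> counters=[1,3,8,6,8,4,3,1,6,6,4,7,3,2,8]
Step 17: insert yx at [2, 3, 4, 5, 11] -> counters=[1,3,9,7,9,5,3,1,6,6,4,8,3,2,8]
Step 18: insert tok at [3, 8, 10, 12, 14] -> counters=[1,3,9,8,9,5,3,1,7,6,5,8,4,2,9]
Step 19: delete khz at [4, 10, 11, 12, 13] -> counters=[1,3,9,8,8,5,3,1,7,6,4,7,3,1,9]
Step 20: insert he at [4, 8, 9, 11, 14] -> counters=[1,3,9,8,9,5,3,1,8,7,4,8,3,1,10]
Query p: check counters[2]=9 counters[6]=3 counters[8]=8 counters[11]=8 counters[14]=10 -> maybe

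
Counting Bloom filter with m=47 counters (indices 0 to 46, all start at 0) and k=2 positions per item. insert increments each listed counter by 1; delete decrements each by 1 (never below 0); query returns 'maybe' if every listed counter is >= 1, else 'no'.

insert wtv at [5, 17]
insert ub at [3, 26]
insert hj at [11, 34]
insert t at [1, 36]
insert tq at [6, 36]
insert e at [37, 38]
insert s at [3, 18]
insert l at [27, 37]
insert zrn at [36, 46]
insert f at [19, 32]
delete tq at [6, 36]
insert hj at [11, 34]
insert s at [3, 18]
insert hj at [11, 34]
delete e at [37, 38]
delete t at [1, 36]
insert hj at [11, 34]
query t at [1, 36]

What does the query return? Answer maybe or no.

Answer: no

Derivation:
Step 1: insert wtv at [5, 17] -> counters=[0,0,0,0,0,1,0,0,0,0,0,0,0,0,0,0,0,1,0,0,0,0,0,0,0,0,0,0,0,0,0,0,0,0,0,0,0,0,0,0,0,0,0,0,0,0,0]
Step 2: insert ub at [3, 26] -> counters=[0,0,0,1,0,1,0,0,0,0,0,0,0,0,0,0,0,1,0,0,0,0,0,0,0,0,1,0,0,0,0,0,0,0,0,0,0,0,0,0,0,0,0,0,0,0,0]
Step 3: insert hj at [11, 34] -> counters=[0,0,0,1,0,1,0,0,0,0,0,1,0,0,0,0,0,1,0,0,0,0,0,0,0,0,1,0,0,0,0,0,0,0,1,0,0,0,0,0,0,0,0,0,0,0,0]
Step 4: insert t at [1, 36] -> counters=[0,1,0,1,0,1,0,0,0,0,0,1,0,0,0,0,0,1,0,0,0,0,0,0,0,0,1,0,0,0,0,0,0,0,1,0,1,0,0,0,0,0,0,0,0,0,0]
Step 5: insert tq at [6, 36] -> counters=[0,1,0,1,0,1,1,0,0,0,0,1,0,0,0,0,0,1,0,0,0,0,0,0,0,0,1,0,0,0,0,0,0,0,1,0,2,0,0,0,0,0,0,0,0,0,0]
Step 6: insert e at [37, 38] -> counters=[0,1,0,1,0,1,1,0,0,0,0,1,0,0,0,0,0,1,0,0,0,0,0,0,0,0,1,0,0,0,0,0,0,0,1,0,2,1,1,0,0,0,0,0,0,0,0]
Step 7: insert s at [3, 18] -> counters=[0,1,0,2,0,1,1,0,0,0,0,1,0,0,0,0,0,1,1,0,0,0,0,0,0,0,1,0,0,0,0,0,0,0,1,0,2,1,1,0,0,0,0,0,0,0,0]
Step 8: insert l at [27, 37] -> counters=[0,1,0,2,0,1,1,0,0,0,0,1,0,0,0,0,0,1,1,0,0,0,0,0,0,0,1,1,0,0,0,0,0,0,1,0,2,2,1,0,0,0,0,0,0,0,0]
Step 9: insert zrn at [36, 46] -> counters=[0,1,0,2,0,1,1,0,0,0,0,1,0,0,0,0,0,1,1,0,0,0,0,0,0,0,1,1,0,0,0,0,0,0,1,0,3,2,1,0,0,0,0,0,0,0,1]
Step 10: insert f at [19, 32] -> counters=[0,1,0,2,0,1,1,0,0,0,0,1,0,0,0,0,0,1,1,1,0,0,0,0,0,0,1,1,0,0,0,0,1,0,1,0,3,2,1,0,0,0,0,0,0,0,1]
Step 11: delete tq at [6, 36] -> counters=[0,1,0,2,0,1,0,0,0,0,0,1,0,0,0,0,0,1,1,1,0,0,0,0,0,0,1,1,0,0,0,0,1,0,1,0,2,2,1,0,0,0,0,0,0,0,1]
Step 12: insert hj at [11, 34] -> counters=[0,1,0,2,0,1,0,0,0,0,0,2,0,0,0,0,0,1,1,1,0,0,0,0,0,0,1,1,0,0,0,0,1,0,2,0,2,2,1,0,0,0,0,0,0,0,1]
Step 13: insert s at [3, 18] -> counters=[0,1,0,3,0,1,0,0,0,0,0,2,0,0,0,0,0,1,2,1,0,0,0,0,0,0,1,1,0,0,0,0,1,0,2,0,2,2,1,0,0,0,0,0,0,0,1]
Step 14: insert hj at [11, 34] -> counters=[0,1,0,3,0,1,0,0,0,0,0,3,0,0,0,0,0,1,2,1,0,0,0,0,0,0,1,1,0,0,0,0,1,0,3,0,2,2,1,0,0,0,0,0,0,0,1]
Step 15: delete e at [37, 38] -> counters=[0,1,0,3,0,1,0,0,0,0,0,3,0,0,0,0,0,1,2,1,0,0,0,0,0,0,1,1,0,0,0,0,1,0,3,0,2,1,0,0,0,0,0,0,0,0,1]
Step 16: delete t at [1, 36] -> counters=[0,0,0,3,0,1,0,0,0,0,0,3,0,0,0,0,0,1,2,1,0,0,0,0,0,0,1,1,0,0,0,0,1,0,3,0,1,1,0,0,0,0,0,0,0,0,1]
Step 17: insert hj at [11, 34] -> counters=[0,0,0,3,0,1,0,0,0,0,0,4,0,0,0,0,0,1,2,1,0,0,0,0,0,0,1,1,0,0,0,0,1,0,4,0,1,1,0,0,0,0,0,0,0,0,1]
Query t: check counters[1]=0 counters[36]=1 -> no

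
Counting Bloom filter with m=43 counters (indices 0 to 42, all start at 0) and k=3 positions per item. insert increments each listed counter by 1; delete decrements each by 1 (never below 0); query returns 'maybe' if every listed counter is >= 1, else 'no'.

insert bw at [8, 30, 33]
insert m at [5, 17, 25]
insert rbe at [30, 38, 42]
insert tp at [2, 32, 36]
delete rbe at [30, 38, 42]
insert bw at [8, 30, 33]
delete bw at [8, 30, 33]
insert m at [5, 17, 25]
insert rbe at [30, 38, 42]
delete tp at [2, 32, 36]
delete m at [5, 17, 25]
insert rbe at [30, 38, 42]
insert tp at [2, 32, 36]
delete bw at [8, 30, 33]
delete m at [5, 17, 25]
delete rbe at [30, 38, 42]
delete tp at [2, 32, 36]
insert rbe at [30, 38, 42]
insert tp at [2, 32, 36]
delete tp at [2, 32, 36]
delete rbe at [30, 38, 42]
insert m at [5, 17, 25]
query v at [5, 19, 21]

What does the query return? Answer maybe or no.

Answer: no

Derivation:
Step 1: insert bw at [8, 30, 33] -> counters=[0,0,0,0,0,0,0,0,1,0,0,0,0,0,0,0,0,0,0,0,0,0,0,0,0,0,0,0,0,0,1,0,0,1,0,0,0,0,0,0,0,0,0]
Step 2: insert m at [5, 17, 25] -> counters=[0,0,0,0,0,1,0,0,1,0,0,0,0,0,0,0,0,1,0,0,0,0,0,0,0,1,0,0,0,0,1,0,0,1,0,0,0,0,0,0,0,0,0]
Step 3: insert rbe at [30, 38, 42] -> counters=[0,0,0,0,0,1,0,0,1,0,0,0,0,0,0,0,0,1,0,0,0,0,0,0,0,1,0,0,0,0,2,0,0,1,0,0,0,0,1,0,0,0,1]
Step 4: insert tp at [2, 32, 36] -> counters=[0,0,1,0,0,1,0,0,1,0,0,0,0,0,0,0,0,1,0,0,0,0,0,0,0,1,0,0,0,0,2,0,1,1,0,0,1,0,1,0,0,0,1]
Step 5: delete rbe at [30, 38, 42] -> counters=[0,0,1,0,0,1,0,0,1,0,0,0,0,0,0,0,0,1,0,0,0,0,0,0,0,1,0,0,0,0,1,0,1,1,0,0,1,0,0,0,0,0,0]
Step 6: insert bw at [8, 30, 33] -> counters=[0,0,1,0,0,1,0,0,2,0,0,0,0,0,0,0,0,1,0,0,0,0,0,0,0,1,0,0,0,0,2,0,1,2,0,0,1,0,0,0,0,0,0]
Step 7: delete bw at [8, 30, 33] -> counters=[0,0,1,0,0,1,0,0,1,0,0,0,0,0,0,0,0,1,0,0,0,0,0,0,0,1,0,0,0,0,1,0,1,1,0,0,1,0,0,0,0,0,0]
Step 8: insert m at [5, 17, 25] -> counters=[0,0,1,0,0,2,0,0,1,0,0,0,0,0,0,0,0,2,0,0,0,0,0,0,0,2,0,0,0,0,1,0,1,1,0,0,1,0,0,0,0,0,0]
Step 9: insert rbe at [30, 38, 42] -> counters=[0,0,1,0,0,2,0,0,1,0,0,0,0,0,0,0,0,2,0,0,0,0,0,0,0,2,0,0,0,0,2,0,1,1,0,0,1,0,1,0,0,0,1]
Step 10: delete tp at [2, 32, 36] -> counters=[0,0,0,0,0,2,0,0,1,0,0,0,0,0,0,0,0,2,0,0,0,0,0,0,0,2,0,0,0,0,2,0,0,1,0,0,0,0,1,0,0,0,1]
Step 11: delete m at [5, 17, 25] -> counters=[0,0,0,0,0,1,0,0,1,0,0,0,0,0,0,0,0,1,0,0,0,0,0,0,0,1,0,0,0,0,2,0,0,1,0,0,0,0,1,0,0,0,1]
Step 12: insert rbe at [30, 38, 42] -> counters=[0,0,0,0,0,1,0,0,1,0,0,0,0,0,0,0,0,1,0,0,0,0,0,0,0,1,0,0,0,0,3,0,0,1,0,0,0,0,2,0,0,0,2]
Step 13: insert tp at [2, 32, 36] -> counters=[0,0,1,0,0,1,0,0,1,0,0,0,0,0,0,0,0,1,0,0,0,0,0,0,0,1,0,0,0,0,3,0,1,1,0,0,1,0,2,0,0,0,2]
Step 14: delete bw at [8, 30, 33] -> counters=[0,0,1,0,0,1,0,0,0,0,0,0,0,0,0,0,0,1,0,0,0,0,0,0,0,1,0,0,0,0,2,0,1,0,0,0,1,0,2,0,0,0,2]
Step 15: delete m at [5, 17, 25] -> counters=[0,0,1,0,0,0,0,0,0,0,0,0,0,0,0,0,0,0,0,0,0,0,0,0,0,0,0,0,0,0,2,0,1,0,0,0,1,0,2,0,0,0,2]
Step 16: delete rbe at [30, 38, 42] -> counters=[0,0,1,0,0,0,0,0,0,0,0,0,0,0,0,0,0,0,0,0,0,0,0,0,0,0,0,0,0,0,1,0,1,0,0,0,1,0,1,0,0,0,1]
Step 17: delete tp at [2, 32, 36] -> counters=[0,0,0,0,0,0,0,0,0,0,0,0,0,0,0,0,0,0,0,0,0,0,0,0,0,0,0,0,0,0,1,0,0,0,0,0,0,0,1,0,0,0,1]
Step 18: insert rbe at [30, 38, 42] -> counters=[0,0,0,0,0,0,0,0,0,0,0,0,0,0,0,0,0,0,0,0,0,0,0,0,0,0,0,0,0,0,2,0,0,0,0,0,0,0,2,0,0,0,2]
Step 19: insert tp at [2, 32, 36] -> counters=[0,0,1,0,0,0,0,0,0,0,0,0,0,0,0,0,0,0,0,0,0,0,0,0,0,0,0,0,0,0,2,0,1,0,0,0,1,0,2,0,0,0,2]
Step 20: delete tp at [2, 32, 36] -> counters=[0,0,0,0,0,0,0,0,0,0,0,0,0,0,0,0,0,0,0,0,0,0,0,0,0,0,0,0,0,0,2,0,0,0,0,0,0,0,2,0,0,0,2]
Step 21: delete rbe at [30, 38, 42] -> counters=[0,0,0,0,0,0,0,0,0,0,0,0,0,0,0,0,0,0,0,0,0,0,0,0,0,0,0,0,0,0,1,0,0,0,0,0,0,0,1,0,0,0,1]
Step 22: insert m at [5, 17, 25] -> counters=[0,0,0,0,0,1,0,0,0,0,0,0,0,0,0,0,0,1,0,0,0,0,0,0,0,1,0,0,0,0,1,0,0,0,0,0,0,0,1,0,0,0,1]
Query v: check counters[5]=1 counters[19]=0 counters[21]=0 -> no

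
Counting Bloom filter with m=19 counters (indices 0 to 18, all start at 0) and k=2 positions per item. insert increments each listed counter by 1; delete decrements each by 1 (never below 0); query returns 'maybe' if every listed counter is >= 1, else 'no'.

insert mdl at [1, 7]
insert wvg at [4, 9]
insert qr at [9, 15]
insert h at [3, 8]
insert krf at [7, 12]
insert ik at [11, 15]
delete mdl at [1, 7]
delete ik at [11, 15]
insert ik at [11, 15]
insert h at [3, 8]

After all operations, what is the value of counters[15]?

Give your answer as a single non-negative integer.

Answer: 2

Derivation:
Step 1: insert mdl at [1, 7] -> counters=[0,1,0,0,0,0,0,1,0,0,0,0,0,0,0,0,0,0,0]
Step 2: insert wvg at [4, 9] -> counters=[0,1,0,0,1,0,0,1,0,1,0,0,0,0,0,0,0,0,0]
Step 3: insert qr at [9, 15] -> counters=[0,1,0,0,1,0,0,1,0,2,0,0,0,0,0,1,0,0,0]
Step 4: insert h at [3, 8] -> counters=[0,1,0,1,1,0,0,1,1,2,0,0,0,0,0,1,0,0,0]
Step 5: insert krf at [7, 12] -> counters=[0,1,0,1,1,0,0,2,1,2,0,0,1,0,0,1,0,0,0]
Step 6: insert ik at [11, 15] -> counters=[0,1,0,1,1,0,0,2,1,2,0,1,1,0,0,2,0,0,0]
Step 7: delete mdl at [1, 7] -> counters=[0,0,0,1,1,0,0,1,1,2,0,1,1,0,0,2,0,0,0]
Step 8: delete ik at [11, 15] -> counters=[0,0,0,1,1,0,0,1,1,2,0,0,1,0,0,1,0,0,0]
Step 9: insert ik at [11, 15] -> counters=[0,0,0,1,1,0,0,1,1,2,0,1,1,0,0,2,0,0,0]
Step 10: insert h at [3, 8] -> counters=[0,0,0,2,1,0,0,1,2,2,0,1,1,0,0,2,0,0,0]
Final counters=[0,0,0,2,1,0,0,1,2,2,0,1,1,0,0,2,0,0,0] -> counters[15]=2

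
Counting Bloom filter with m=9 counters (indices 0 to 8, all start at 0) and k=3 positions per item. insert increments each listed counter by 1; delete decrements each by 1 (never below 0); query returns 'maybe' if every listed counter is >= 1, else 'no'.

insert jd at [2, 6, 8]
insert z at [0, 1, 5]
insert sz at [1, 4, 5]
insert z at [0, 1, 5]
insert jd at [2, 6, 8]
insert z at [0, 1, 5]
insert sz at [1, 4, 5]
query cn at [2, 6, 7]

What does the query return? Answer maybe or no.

Answer: no

Derivation:
Step 1: insert jd at [2, 6, 8] -> counters=[0,0,1,0,0,0,1,0,1]
Step 2: insert z at [0, 1, 5] -> counters=[1,1,1,0,0,1,1,0,1]
Step 3: insert sz at [1, 4, 5] -> counters=[1,2,1,0,1,2,1,0,1]
Step 4: insert z at [0, 1, 5] -> counters=[2,3,1,0,1,3,1,0,1]
Step 5: insert jd at [2, 6, 8] -> counters=[2,3,2,0,1,3,2,0,2]
Step 6: insert z at [0, 1, 5] -> counters=[3,4,2,0,1,4,2,0,2]
Step 7: insert sz at [1, 4, 5] -> counters=[3,5,2,0,2,5,2,0,2]
Query cn: check counters[2]=2 counters[6]=2 counters[7]=0 -> no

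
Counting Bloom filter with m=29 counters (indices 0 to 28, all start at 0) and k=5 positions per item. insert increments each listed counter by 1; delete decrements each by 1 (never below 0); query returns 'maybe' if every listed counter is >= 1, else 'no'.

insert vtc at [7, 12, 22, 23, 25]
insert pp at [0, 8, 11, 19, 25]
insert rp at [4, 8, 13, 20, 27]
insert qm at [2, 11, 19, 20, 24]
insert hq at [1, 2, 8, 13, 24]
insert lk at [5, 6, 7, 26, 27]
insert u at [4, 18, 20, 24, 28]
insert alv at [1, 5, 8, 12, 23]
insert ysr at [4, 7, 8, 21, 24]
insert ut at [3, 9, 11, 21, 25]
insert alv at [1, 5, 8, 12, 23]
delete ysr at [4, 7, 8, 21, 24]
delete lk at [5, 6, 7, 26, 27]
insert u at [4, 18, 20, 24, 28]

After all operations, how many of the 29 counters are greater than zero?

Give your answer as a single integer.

Answer: 22

Derivation:
Step 1: insert vtc at [7, 12, 22, 23, 25] -> counters=[0,0,0,0,0,0,0,1,0,0,0,0,1,0,0,0,0,0,0,0,0,0,1,1,0,1,0,0,0]
Step 2: insert pp at [0, 8, 11, 19, 25] -> counters=[1,0,0,0,0,0,0,1,1,0,0,1,1,0,0,0,0,0,0,1,0,0,1,1,0,2,0,0,0]
Step 3: insert rp at [4, 8, 13, 20, 27] -> counters=[1,0,0,0,1,0,0,1,2,0,0,1,1,1,0,0,0,0,0,1,1,0,1,1,0,2,0,1,0]
Step 4: insert qm at [2, 11, 19, 20, 24] -> counters=[1,0,1,0,1,0,0,1,2,0,0,2,1,1,0,0,0,0,0,2,2,0,1,1,1,2,0,1,0]
Step 5: insert hq at [1, 2, 8, 13, 24] -> counters=[1,1,2,0,1,0,0,1,3,0,0,2,1,2,0,0,0,0,0,2,2,0,1,1,2,2,0,1,0]
Step 6: insert lk at [5, 6, 7, 26, 27] -> counters=[1,1,2,0,1,1,1,2,3,0,0,2,1,2,0,0,0,0,0,2,2,0,1,1,2,2,1,2,0]
Step 7: insert u at [4, 18, 20, 24, 28] -> counters=[1,1,2,0,2,1,1,2,3,0,0,2,1,2,0,0,0,0,1,2,3,0,1,1,3,2,1,2,1]
Step 8: insert alv at [1, 5, 8, 12, 23] -> counters=[1,2,2,0,2,2,1,2,4,0,0,2,2,2,0,0,0,0,1,2,3,0,1,2,3,2,1,2,1]
Step 9: insert ysr at [4, 7, 8, 21, 24] -> counters=[1,2,2,0,3,2,1,3,5,0,0,2,2,2,0,0,0,0,1,2,3,1,1,2,4,2,1,2,1]
Step 10: insert ut at [3, 9, 11, 21, 25] -> counters=[1,2,2,1,3,2,1,3,5,1,0,3,2,2,0,0,0,0,1,2,3,2,1,2,4,3,1,2,1]
Step 11: insert alv at [1, 5, 8, 12, 23] -> counters=[1,3,2,1,3,3,1,3,6,1,0,3,3,2,0,0,0,0,1,2,3,2,1,3,4,3,1,2,1]
Step 12: delete ysr at [4, 7, 8, 21, 24] -> counters=[1,3,2,1,2,3,1,2,5,1,0,3,3,2,0,0,0,0,1,2,3,1,1,3,3,3,1,2,1]
Step 13: delete lk at [5, 6, 7, 26, 27] -> counters=[1,3,2,1,2,2,0,1,5,1,0,3,3,2,0,0,0,0,1,2,3,1,1,3,3,3,0,1,1]
Step 14: insert u at [4, 18, 20, 24, 28] -> counters=[1,3,2,1,3,2,0,1,5,1,0,3,3,2,0,0,0,0,2,2,4,1,1,3,4,3,0,1,2]
Final counters=[1,3,2,1,3,2,0,1,5,1,0,3,3,2,0,0,0,0,2,2,4,1,1,3,4,3,0,1,2] -> 22 nonzero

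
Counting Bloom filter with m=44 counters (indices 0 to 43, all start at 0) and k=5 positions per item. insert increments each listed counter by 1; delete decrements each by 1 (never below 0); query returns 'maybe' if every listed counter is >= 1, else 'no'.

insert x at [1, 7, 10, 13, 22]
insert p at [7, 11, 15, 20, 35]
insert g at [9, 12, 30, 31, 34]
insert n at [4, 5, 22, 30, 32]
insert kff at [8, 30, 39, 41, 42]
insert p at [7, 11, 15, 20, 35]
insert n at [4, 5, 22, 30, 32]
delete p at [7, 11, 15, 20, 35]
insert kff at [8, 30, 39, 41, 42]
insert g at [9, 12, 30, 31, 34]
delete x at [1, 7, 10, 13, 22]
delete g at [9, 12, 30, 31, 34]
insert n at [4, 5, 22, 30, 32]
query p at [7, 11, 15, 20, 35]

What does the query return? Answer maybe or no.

Answer: maybe

Derivation:
Step 1: insert x at [1, 7, 10, 13, 22] -> counters=[0,1,0,0,0,0,0,1,0,0,1,0,0,1,0,0,0,0,0,0,0,0,1,0,0,0,0,0,0,0,0,0,0,0,0,0,0,0,0,0,0,0,0,0]
Step 2: insert p at [7, 11, 15, 20, 35] -> counters=[0,1,0,0,0,0,0,2,0,0,1,1,0,1,0,1,0,0,0,0,1,0,1,0,0,0,0,0,0,0,0,0,0,0,0,1,0,0,0,0,0,0,0,0]
Step 3: insert g at [9, 12, 30, 31, 34] -> counters=[0,1,0,0,0,0,0,2,0,1,1,1,1,1,0,1,0,0,0,0,1,0,1,0,0,0,0,0,0,0,1,1,0,0,1,1,0,0,0,0,0,0,0,0]
Step 4: insert n at [4, 5, 22, 30, 32] -> counters=[0,1,0,0,1,1,0,2,0,1,1,1,1,1,0,1,0,0,0,0,1,0,2,0,0,0,0,0,0,0,2,1,1,0,1,1,0,0,0,0,0,0,0,0]
Step 5: insert kff at [8, 30, 39, 41, 42] -> counters=[0,1,0,0,1,1,0,2,1,1,1,1,1,1,0,1,0,0,0,0,1,0,2,0,0,0,0,0,0,0,3,1,1,0,1,1,0,0,0,1,0,1,1,0]
Step 6: insert p at [7, 11, 15, 20, 35] -> counters=[0,1,0,0,1,1,0,3,1,1,1,2,1,1,0,2,0,0,0,0,2,0,2,0,0,0,0,0,0,0,3,1,1,0,1,2,0,0,0,1,0,1,1,0]
Step 7: insert n at [4, 5, 22, 30, 32] -> counters=[0,1,0,0,2,2,0,3,1,1,1,2,1,1,0,2,0,0,0,0,2,0,3,0,0,0,0,0,0,0,4,1,2,0,1,2,0,0,0,1,0,1,1,0]
Step 8: delete p at [7, 11, 15, 20, 35] -> counters=[0,1,0,0,2,2,0,2,1,1,1,1,1,1,0,1,0,0,0,0,1,0,3,0,0,0,0,0,0,0,4,1,2,0,1,1,0,0,0,1,0,1,1,0]
Step 9: insert kff at [8, 30, 39, 41, 42] -> counters=[0,1,0,0,2,2,0,2,2,1,1,1,1,1,0,1,0,0,0,0,1,0,3,0,0,0,0,0,0,0,5,1,2,0,1,1,0,0,0,2,0,2,2,0]
Step 10: insert g at [9, 12, 30, 31, 34] -> counters=[0,1,0,0,2,2,0,2,2,2,1,1,2,1,0,1,0,0,0,0,1,0,3,0,0,0,0,0,0,0,6,2,2,0,2,1,0,0,0,2,0,2,2,0]
Step 11: delete x at [1, 7, 10, 13, 22] -> counters=[0,0,0,0,2,2,0,1,2,2,0,1,2,0,0,1,0,0,0,0,1,0,2,0,0,0,0,0,0,0,6,2,2,0,2,1,0,0,0,2,0,2,2,0]
Step 12: delete g at [9, 12, 30, 31, 34] -> counters=[0,0,0,0,2,2,0,1,2,1,0,1,1,0,0,1,0,0,0,0,1,0,2,0,0,0,0,0,0,0,5,1,2,0,1,1,0,0,0,2,0,2,2,0]
Step 13: insert n at [4, 5, 22, 30, 32] -> counters=[0,0,0,0,3,3,0,1,2,1,0,1,1,0,0,1,0,0,0,0,1,0,3,0,0,0,0,0,0,0,6,1,3,0,1,1,0,0,0,2,0,2,2,0]
Query p: check counters[7]=1 counters[11]=1 counters[15]=1 counters[20]=1 counters[35]=1 -> maybe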